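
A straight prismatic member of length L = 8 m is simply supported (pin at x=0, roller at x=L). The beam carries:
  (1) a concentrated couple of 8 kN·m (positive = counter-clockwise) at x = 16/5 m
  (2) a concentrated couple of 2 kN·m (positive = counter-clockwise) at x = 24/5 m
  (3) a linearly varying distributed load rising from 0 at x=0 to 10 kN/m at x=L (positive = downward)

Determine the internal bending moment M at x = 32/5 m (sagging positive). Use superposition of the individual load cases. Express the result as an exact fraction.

Load 1 — applied couple M₀=8 kN·m at a=16/5 m (b=L-a=24/5):
  M_1 = M₀x/L - M₀  [x>a] = 8·(32/5)/8 - 8 = -8/5 kN·m
Load 2 — applied couple M₀=2 kN·m at a=24/5 m (b=L-a=16/5):
  M_2 = M₀x/L - M₀  [x>a] = 2·(32/5)/8 - 2 = -2/5 kN·m
Load 3 — triangular load w₀=10 kN/m (0→w₀ over full span):
  M_3 = w₀Lx/6 - w₀x³/(6L) = 10·8·(32/5)/6 - 10·(32/5)³/(6·8) = 768/25 kN·m
Superposition: M = Σ M_i = 718/25 kN·m ≈ 28.720000 kN·m

M(32/5) = 718/25 kN·m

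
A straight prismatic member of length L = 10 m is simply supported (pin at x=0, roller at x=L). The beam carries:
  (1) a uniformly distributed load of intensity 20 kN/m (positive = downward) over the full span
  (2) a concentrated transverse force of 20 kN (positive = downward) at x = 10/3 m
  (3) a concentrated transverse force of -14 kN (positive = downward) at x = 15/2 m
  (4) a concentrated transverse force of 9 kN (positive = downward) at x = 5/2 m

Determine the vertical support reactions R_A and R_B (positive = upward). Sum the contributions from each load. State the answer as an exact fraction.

R_A = 1399/12 kN, R_B = 1181/12 kN

Load 1 — uniform load w=20 kN/m over full span:
  R_A = wL/2 = 20·10/2 = 100 kN
  R_B = wL/2 = 20·10/2 = 100 kN
Load 2 — point force P=20 kN at a=10/3 m (b=L-a=20/3):
  R_A = Pb/L = 20·(20/3)/10 = 40/3 kN
  R_B = Pa/L = 20·(10/3)/10 = 20/3 kN
Load 3 — point force P=-14 kN at a=15/2 m (b=L-a=5/2):
  R_A = Pb/L = (-14)·(5/2)/10 = -7/2 kN
  R_B = Pa/L = (-14)·(15/2)/10 = -21/2 kN
Load 4 — point force P=9 kN at a=5/2 m (b=L-a=15/2):
  R_A = Pb/L = 9·(15/2)/10 = 27/4 kN
  R_B = Pa/L = 9·(5/2)/10 = 9/4 kN
Superposition: R_A = 1399/12 kN, R_B = 1181/12 kN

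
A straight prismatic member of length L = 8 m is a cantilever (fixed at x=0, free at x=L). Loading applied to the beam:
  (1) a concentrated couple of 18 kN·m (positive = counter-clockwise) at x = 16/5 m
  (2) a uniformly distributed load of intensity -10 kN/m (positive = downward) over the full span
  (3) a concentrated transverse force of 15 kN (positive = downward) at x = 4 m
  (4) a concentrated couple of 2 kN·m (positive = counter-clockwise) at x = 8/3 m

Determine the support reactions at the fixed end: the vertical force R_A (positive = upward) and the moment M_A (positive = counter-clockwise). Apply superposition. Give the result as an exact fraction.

Load 1 — applied couple M₀=18 kN·m at a=16/5 m (b=L-a=24/5):
  R_A = 0 kN
  M_A = -M₀ = -18 kN·m
Load 2 — uniform load w=-10 kN/m over full span:
  R_A = wL = (-10)·8 = -80 kN
  M_A = wL²/2 = (-10)·8²/2 = -320 kN·m
Load 3 — point force P=15 kN at a=4 m (b=L-a=4):
  R_A = P = 15 kN
  M_A = Pa = 15·4 = 60 kN·m
Load 4 — applied couple M₀=2 kN·m at a=8/3 m (b=L-a=16/3):
  R_A = 0 kN
  M_A = -M₀ = -2 kN·m
Superposition: R_A = -65 kN, M_A = -280 kN·m

R_A = -65 kN, M_A = -280 kN·m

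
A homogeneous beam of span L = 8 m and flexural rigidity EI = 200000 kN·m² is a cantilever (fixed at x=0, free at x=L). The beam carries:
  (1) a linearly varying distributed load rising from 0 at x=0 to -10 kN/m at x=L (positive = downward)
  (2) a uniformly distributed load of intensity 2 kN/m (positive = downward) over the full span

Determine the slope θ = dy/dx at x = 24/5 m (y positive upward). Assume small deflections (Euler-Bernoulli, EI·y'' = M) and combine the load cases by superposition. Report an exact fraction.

θ(24/5) = 842/390625 rad

Load 1 — triangular load w₀=-10 kN/m (0→w₀ over full span):
  θ_1 = (w₀Lx²/4-w₀L²x/3-w₀x⁴/(24L))/EI = ((-10)·8·(24/5)²/4-(-10)·8²·(24/5)/3-(-10)·(24/5)⁴/(24·8))/200000 = 1154/390625 rad
Load 2 — uniform load w=2 kN/m over full span:
  θ_2 = -wx(x²-3Lx+3L²)/(6EI) = -2·(24/5)·((24/5)²-3·8·(24/5)+3·8²)/(6·200000) = -312/390625 rad
Superposition: θ = Σ θ_i = 842/390625 rad ≈ 0.002156 rad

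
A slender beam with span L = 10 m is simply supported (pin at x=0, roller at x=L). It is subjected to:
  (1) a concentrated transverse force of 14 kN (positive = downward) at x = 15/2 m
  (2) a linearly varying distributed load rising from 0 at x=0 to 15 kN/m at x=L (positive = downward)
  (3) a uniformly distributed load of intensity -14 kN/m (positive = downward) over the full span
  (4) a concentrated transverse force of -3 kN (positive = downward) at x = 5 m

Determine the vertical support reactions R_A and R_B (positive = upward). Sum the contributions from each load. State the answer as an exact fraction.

R_A = -43 kN, R_B = -11 kN

Load 1 — point force P=14 kN at a=15/2 m (b=L-a=5/2):
  R_A = Pb/L = 14·(5/2)/10 = 7/2 kN
  R_B = Pa/L = 14·(15/2)/10 = 21/2 kN
Load 2 — triangular load w₀=15 kN/m (0→w₀ over full span):
  R_A = w₀L/6 = 15·10/6 = 25 kN
  R_B = w₀L/3 = 15·10/3 = 50 kN
Load 3 — uniform load w=-14 kN/m over full span:
  R_A = wL/2 = (-14)·10/2 = -70 kN
  R_B = wL/2 = (-14)·10/2 = -70 kN
Load 4 — point force P=-3 kN at a=5 m (b=L-a=5):
  R_A = Pb/L = (-3)·5/10 = -3/2 kN
  R_B = Pa/L = (-3)·5/10 = -3/2 kN
Superposition: R_A = -43 kN, R_B = -11 kN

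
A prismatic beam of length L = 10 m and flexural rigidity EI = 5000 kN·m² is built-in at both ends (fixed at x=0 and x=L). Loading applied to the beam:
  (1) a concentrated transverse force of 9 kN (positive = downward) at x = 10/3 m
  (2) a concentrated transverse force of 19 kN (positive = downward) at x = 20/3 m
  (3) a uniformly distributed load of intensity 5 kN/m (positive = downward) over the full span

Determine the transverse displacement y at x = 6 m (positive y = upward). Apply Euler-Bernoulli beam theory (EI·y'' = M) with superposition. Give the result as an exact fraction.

y(6) = -101/2250 m

Load 1 — point force P=9 kN at a=10/3 m (b=L-a=20/3):
  y_1 = -Pa²(L-x)²(3bL-(3b+a)(L-x))/(6L³EI)  [x>a] = -9·(10/3)²·(10-6)²·(3·(20/3)·10-(3·(20/3)+(10/3))·(10-6))/(6·10³·5000) = -32/5625 m
Load 2 — point force P=19 kN at a=20/3 m (b=L-a=10/3):
  y_2 = -Pb²x²(3aL-(3a+b)x)/(6L³EI)  [x≤a] = -19·(10/3)²·6²·(3·(20/3)·10-(3·(20/3)+(10/3))·6)/(6·10³·5000) = -19/1250 m
Load 3 — uniform load w=5 kN/m over full span:
  y_3 = -wx²(L-x)²/(24EI) = -5·6²·(10-6)²/(24·5000) = -3/125 m
Superposition: y = Σ y_i = -101/2250 m ≈ -0.044889 m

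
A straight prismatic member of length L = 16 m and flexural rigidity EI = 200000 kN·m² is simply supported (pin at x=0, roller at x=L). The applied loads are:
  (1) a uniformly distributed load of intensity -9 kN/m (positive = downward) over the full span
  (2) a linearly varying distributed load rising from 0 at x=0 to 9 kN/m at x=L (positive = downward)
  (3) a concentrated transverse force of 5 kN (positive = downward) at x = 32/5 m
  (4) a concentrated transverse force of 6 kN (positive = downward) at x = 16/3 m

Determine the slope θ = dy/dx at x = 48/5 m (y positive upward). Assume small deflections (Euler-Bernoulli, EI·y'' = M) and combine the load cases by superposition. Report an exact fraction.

θ(48/5) = -52468/52734375 rad

Load 1 — uniform load w=-9 kN/m over full span:
  θ_1 = -w(L³-6Lx²+4x³)/(24EI) = -(-9)·(16³-6·16·(48/5)²+4·(48/5)³)/(24·200000) = -888/390625 rad
Load 2 — triangular load w₀=9 kN/m (0→w₀ over full span):
  θ_2 = -w₀(7L⁴-30L²x²+15x⁴)/(360LEI) = -9·(7·16⁴-30·16²·(48/5)²+15·(48/5)⁴)/(360·16·200000) = 1856/1953125 rad
Load 3 — point force P=5 kN at a=32/5 m (b=L-a=48/5):
  θ_3 = -Pa(2L²-6Lx+3x²+a²)/(6LEI)  [x>a] = -5·(32/5)·(2·16²-6·16·(48/5)+3·(48/5)²+(32/5)²)/(6·16·200000) = 12/78125 rad
Load 4 — point force P=6 kN at a=16/3 m (b=L-a=32/3):
  θ_4 = -Pa(2L²-6Lx+3x²+a²)/(6LEI)  [x>a] = -6·(16/3)·(2·16²-6·16·(48/5)+3·(48/5)²+(16/3)²)/(6·16·200000) = 368/2109375 rad
Superposition: θ = Σ θ_i = -52468/52734375 rad ≈ -0.000995 rad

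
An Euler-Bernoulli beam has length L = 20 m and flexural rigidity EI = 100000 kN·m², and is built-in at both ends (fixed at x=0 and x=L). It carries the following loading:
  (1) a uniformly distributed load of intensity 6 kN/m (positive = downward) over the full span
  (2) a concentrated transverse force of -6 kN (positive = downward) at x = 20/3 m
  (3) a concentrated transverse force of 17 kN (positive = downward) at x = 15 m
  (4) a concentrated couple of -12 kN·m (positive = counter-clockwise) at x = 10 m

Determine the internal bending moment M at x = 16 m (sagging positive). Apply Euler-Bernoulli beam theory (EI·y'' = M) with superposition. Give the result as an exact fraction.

M(16) = 1159/240 kN·m

Load 1 — uniform load w=6 kN/m over full span:
  M_1 = wLx/2 - wL²/12 - wx²/2 = 6·20·16/2 - 6·20²/12 - 6·16²/2 = -8 kN·m
Load 2 — point force P=-6 kN at a=20/3 m (b=L-a=40/3):
  M_2 = Pa²(a+3b)(L-x)/L³ - Pa²b/L²  [x>a] = (-6)·(20/3)²·((20/3)+3·(40/3))·(20-16)/20³ - (-6)·(20/3)²·(40/3)/20² = 8/3 kN·m
Load 3 — point force P=17 kN at a=15 m (b=L-a=5):
  M_3 = Pa²(a+3b)(L-x)/L³ - Pa²b/L²  [x>a] = 17·15²·(15+3·5)·(20-16)/20³ - 17·15²·5/20² = 153/16 kN·m
Load 4 — applied couple M₀=-12 kN·m at a=10 m (b=L-a=10):
  M_4 = R_Ax - M_A - M₀  [x>a] with R_A=-9/10, M_A=-3 = (-9/10)·16 - (-3) - (-12) = 3/5 kN·m
Superposition: M = Σ M_i = 1159/240 kN·m ≈ 4.829167 kN·m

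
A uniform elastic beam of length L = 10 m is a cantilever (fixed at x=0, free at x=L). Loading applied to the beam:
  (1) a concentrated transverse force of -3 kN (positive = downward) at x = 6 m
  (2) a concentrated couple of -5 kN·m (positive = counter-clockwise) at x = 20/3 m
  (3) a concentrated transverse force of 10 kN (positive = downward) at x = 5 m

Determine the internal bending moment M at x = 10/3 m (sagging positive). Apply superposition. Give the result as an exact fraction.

M(10/3) = -41/3 kN·m

Load 1 — point force P=-3 kN at a=6 m (b=L-a=4):
  M_1 = -P(a-x)  [x≤a] = -(-3)·(6-(10/3)) = 8 kN·m
Load 2 — applied couple M₀=-5 kN·m at a=20/3 m (b=L-a=10/3):
  M_2 = M₀  [x≤a] = (-5) = -5 kN·m
Load 3 — point force P=10 kN at a=5 m (b=L-a=5):
  M_3 = -P(a-x)  [x≤a] = -10·(5-(10/3)) = -50/3 kN·m
Superposition: M = Σ M_i = -41/3 kN·m ≈ -13.666667 kN·m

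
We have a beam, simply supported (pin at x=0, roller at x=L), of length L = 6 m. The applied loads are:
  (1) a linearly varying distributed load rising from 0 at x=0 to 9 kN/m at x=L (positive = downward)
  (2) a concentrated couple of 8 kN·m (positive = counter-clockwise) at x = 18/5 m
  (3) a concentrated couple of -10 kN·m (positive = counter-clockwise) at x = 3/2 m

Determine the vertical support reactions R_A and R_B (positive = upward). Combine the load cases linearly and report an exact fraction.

Load 1 — triangular load w₀=9 kN/m (0→w₀ over full span):
  R_A = w₀L/6 = 9·6/6 = 9 kN
  R_B = w₀L/3 = 9·6/3 = 18 kN
Load 2 — applied couple M₀=8 kN·m at a=18/5 m (b=L-a=12/5):
  R_A = M₀/L = 8/6 = 4/3 kN
  R_B = -M₀/L = -8/6 = -4/3 kN
Load 3 — applied couple M₀=-10 kN·m at a=3/2 m (b=L-a=9/2):
  R_A = M₀/L = (-10)/6 = -5/3 kN
  R_B = -M₀/L = -(-10)/6 = 5/3 kN
Superposition: R_A = 26/3 kN, R_B = 55/3 kN

R_A = 26/3 kN, R_B = 55/3 kN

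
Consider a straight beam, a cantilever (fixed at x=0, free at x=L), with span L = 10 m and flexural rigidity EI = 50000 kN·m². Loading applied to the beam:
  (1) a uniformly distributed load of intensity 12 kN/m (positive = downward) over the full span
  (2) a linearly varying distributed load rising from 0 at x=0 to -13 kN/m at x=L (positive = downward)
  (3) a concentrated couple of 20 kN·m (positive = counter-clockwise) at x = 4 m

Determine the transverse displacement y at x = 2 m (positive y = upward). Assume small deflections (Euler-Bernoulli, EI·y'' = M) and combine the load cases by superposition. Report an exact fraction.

Load 1 — uniform load w=12 kN/m over full span:
  y_1 = -wx²(x²-4Lx+6L²)/(24EI) = -12·2²·(2²-4·10·2+6·10²)/(24·50000) = -131/6250 m
Load 2 — triangular load w₀=-13 kN/m (0→w₀ over full span):
  y_2 = (w₀Lx³/12-w₀L²x²/6-w₀x⁵/(120L))/EI = ((-13)·10·2³/12-(-13)·10²·2²/6-(-13)·2⁵/(120·10))/50000 = 29263/1875000 m
Load 3 — applied couple M₀=20 kN·m at a=4 m (b=L-a=6):
  y_3 = M₀x²/(2EI)  [x≤a] = 20·2²/(2·50000) = 1/1250 m
Superposition: y = Σ y_i = -8537/1875000 m ≈ -0.004553 m

y(2) = -8537/1875000 m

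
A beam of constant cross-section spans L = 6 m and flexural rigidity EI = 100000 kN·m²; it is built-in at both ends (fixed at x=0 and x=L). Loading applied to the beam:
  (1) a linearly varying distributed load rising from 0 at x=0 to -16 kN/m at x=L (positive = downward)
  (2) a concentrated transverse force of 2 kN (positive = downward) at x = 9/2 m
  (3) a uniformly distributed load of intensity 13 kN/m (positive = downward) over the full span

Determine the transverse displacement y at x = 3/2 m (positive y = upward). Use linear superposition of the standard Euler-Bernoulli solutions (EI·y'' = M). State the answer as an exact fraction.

Load 1 — triangular load w₀=-16 kN/m (0→w₀ over full span):
  y_1 = -w₀x²(L-x)²(x+2L)/(120LEI) = -(-16)·(3/2)²·(6-(3/2))²·((3/2)+2·6)/(120·6·100000) = 2187/16000000 m
Load 2 — point force P=2 kN at a=9/2 m (b=L-a=3/2):
  y_2 = -Pb²x²(3aL-(3a+b)x)/(6L³EI)  [x≤a] = -2·(3/2)²·(3/2)²·(3·(9/2)·6-(3·(9/2)+(3/2))·(3/2))/(6·6³·100000) = -117/25600000 m
Load 3 — uniform load w=13 kN/m over full span:
  y_3 = -wx²(L-x)²/(24EI) = -13·(3/2)²·(6-(3/2))²/(24·100000) = -3159/12800000 m
Superposition: y = Σ y_i = -14679/128000000 m ≈ -0.000115 m

y(3/2) = -14679/128000000 m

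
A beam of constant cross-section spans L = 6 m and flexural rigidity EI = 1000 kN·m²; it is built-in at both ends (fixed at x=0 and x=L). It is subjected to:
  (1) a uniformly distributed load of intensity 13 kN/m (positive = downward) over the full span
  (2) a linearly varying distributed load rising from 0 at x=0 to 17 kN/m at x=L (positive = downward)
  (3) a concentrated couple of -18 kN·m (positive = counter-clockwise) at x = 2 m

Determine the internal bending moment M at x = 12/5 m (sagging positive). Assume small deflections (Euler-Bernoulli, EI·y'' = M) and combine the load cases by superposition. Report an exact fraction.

Load 1 — uniform load w=13 kN/m over full span:
  M_1 = wLx/2 - wL²/12 - wx²/2 = 13·6·(12/5)/2 - 13·6²/12 - 13·(12/5)²/2 = 429/25 kN·m
Load 2 — triangular load w₀=17 kN/m (0→w₀ over full span):
  M_2 = 3w₀Lx/20 - w₀L²/30 - w₀x³/(6L) = 3·17·6·(12/5)/20 - 17·6²/30 - 17·(12/5)³/(6·6) = 1224/125 kN·m
Load 3 — applied couple M₀=-18 kN·m at a=2 m (b=L-a=4):
  M_3 = R_Ax - M_A - M₀  [x>a] with R_A=-4, M_A=0 = (-4)·(12/5) - 0 - (-18) = 42/5 kN·m
Superposition: M = Σ M_i = 4419/125 kN·m ≈ 35.352000 kN·m

M(12/5) = 4419/125 kN·m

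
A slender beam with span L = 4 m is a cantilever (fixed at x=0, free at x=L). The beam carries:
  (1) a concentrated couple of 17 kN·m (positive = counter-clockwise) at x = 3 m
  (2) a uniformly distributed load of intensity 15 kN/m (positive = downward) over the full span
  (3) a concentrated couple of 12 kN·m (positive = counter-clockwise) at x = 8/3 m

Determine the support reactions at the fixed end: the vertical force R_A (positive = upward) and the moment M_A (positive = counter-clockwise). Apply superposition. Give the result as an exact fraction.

Load 1 — applied couple M₀=17 kN·m at a=3 m (b=L-a=1):
  R_A = 0 kN
  M_A = -M₀ = -17 kN·m
Load 2 — uniform load w=15 kN/m over full span:
  R_A = wL = 15·4 = 60 kN
  M_A = wL²/2 = 15·4²/2 = 120 kN·m
Load 3 — applied couple M₀=12 kN·m at a=8/3 m (b=L-a=4/3):
  R_A = 0 kN
  M_A = -M₀ = -12 kN·m
Superposition: R_A = 60 kN, M_A = 91 kN·m

R_A = 60 kN, M_A = 91 kN·m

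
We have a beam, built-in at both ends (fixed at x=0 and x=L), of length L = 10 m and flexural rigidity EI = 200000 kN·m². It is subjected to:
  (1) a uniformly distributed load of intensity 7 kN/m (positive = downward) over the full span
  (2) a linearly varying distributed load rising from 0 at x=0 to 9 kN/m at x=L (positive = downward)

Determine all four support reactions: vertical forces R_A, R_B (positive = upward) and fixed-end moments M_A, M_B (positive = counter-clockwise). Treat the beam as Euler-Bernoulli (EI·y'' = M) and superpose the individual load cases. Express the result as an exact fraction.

Load 1 — uniform load w=7 kN/m over full span:
  R_A = wL/2 = 7·10/2 = 35 kN
  M_A = wL²/12 = 7·10²/12 = 175/3 kN·m
  R_B = wL/2 = 7·10/2 = 35 kN
  M_B = -wL²/12 = -7·10²/12 = -175/3 kN·m
Load 2 — triangular load w₀=9 kN/m (0→w₀ over full span):
  R_A = 3w₀L/20 = 3·9·10/20 = 27/2 kN
  M_A = w₀L²/30 = 9·10²/30 = 30 kN·m
  R_B = 7w₀L/20 = 7·9·10/20 = 63/2 kN
  M_B = -w₀L²/20 = -9·10²/20 = -45 kN·m
Superposition: R_A = 97/2 kN, M_A = 265/3 kN·m, R_B = 133/2 kN, M_B = -310/3 kN·m

R_A = 97/2 kN, M_A = 265/3 kN·m, R_B = 133/2 kN, M_B = -310/3 kN·m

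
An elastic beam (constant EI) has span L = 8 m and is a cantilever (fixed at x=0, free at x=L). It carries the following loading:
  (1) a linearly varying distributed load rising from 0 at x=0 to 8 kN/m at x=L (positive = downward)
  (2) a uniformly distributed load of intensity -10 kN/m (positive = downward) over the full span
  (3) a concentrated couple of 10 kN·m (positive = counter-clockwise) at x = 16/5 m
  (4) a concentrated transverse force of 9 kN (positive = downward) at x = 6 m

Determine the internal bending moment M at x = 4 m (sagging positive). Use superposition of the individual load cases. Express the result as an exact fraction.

Load 1 — triangular load w₀=8 kN/m (0→w₀ over full span):
  M_1 = w₀Lx/2 - w₀L²/3 - w₀x³/(6L) = 8·8·4/2 - 8·8²/3 - 8·4³/(6·8) = -160/3 kN·m
Load 2 — uniform load w=-10 kN/m over full span:
  M_2 = -w(L-x)²/2 = -(-10)·(8-4)²/2 = 80 kN·m
Load 3 — applied couple M₀=10 kN·m at a=16/5 m (b=L-a=24/5):
  M_3 = 0  [x>a] = 0 kN·m
Load 4 — point force P=9 kN at a=6 m (b=L-a=2):
  M_4 = -P(a-x)  [x≤a] = -9·(6-4) = -18 kN·m
Superposition: M = Σ M_i = 26/3 kN·m ≈ 8.666667 kN·m

M(4) = 26/3 kN·m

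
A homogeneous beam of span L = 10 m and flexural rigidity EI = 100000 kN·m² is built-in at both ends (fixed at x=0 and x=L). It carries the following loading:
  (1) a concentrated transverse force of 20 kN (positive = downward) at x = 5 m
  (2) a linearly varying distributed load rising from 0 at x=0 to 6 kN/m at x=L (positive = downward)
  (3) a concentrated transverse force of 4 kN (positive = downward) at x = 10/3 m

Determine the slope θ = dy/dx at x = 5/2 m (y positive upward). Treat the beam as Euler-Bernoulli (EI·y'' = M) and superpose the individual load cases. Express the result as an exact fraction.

θ(5/2) = -2749/4608000 rad

Load 1 — point force P=20 kN at a=5 m (b=L-a=5):
  θ_1 = -Pb²x(2aL-(3a+b)x)/(2L³EI)  [x≤a] = -20·5²·(5/2)·(2·5·10-(3·5+5)·(5/2))/(2·10³·100000) = -1/3200 rad
Load 2 — triangular load w₀=6 kN/m (0→w₀ over full span):
  θ_2 = -w₀(2x(L-x)(L-2x)(x+2L)+x²(L-x)²)/(120LEI) = -6·(2·(5/2)·(10-(5/2))·(10-2·(5/2))·((5/2)+2·10)+(5/2)²·(10-(5/2))²)/(120·10·100000) = -117/512000 rad
Load 3 — point force P=4 kN at a=10/3 m (b=L-a=20/3):
  θ_3 = -Pb²x(2aL-(3a+b)x)/(2L³EI)  [x≤a] = -4·(20/3)²·(5/2)·(2·(10/3)·10-(3·(10/3)+(20/3))·(5/2))/(2·10³·100000) = -1/18000 rad
Superposition: θ = Σ θ_i = -2749/4608000 rad ≈ -0.000597 rad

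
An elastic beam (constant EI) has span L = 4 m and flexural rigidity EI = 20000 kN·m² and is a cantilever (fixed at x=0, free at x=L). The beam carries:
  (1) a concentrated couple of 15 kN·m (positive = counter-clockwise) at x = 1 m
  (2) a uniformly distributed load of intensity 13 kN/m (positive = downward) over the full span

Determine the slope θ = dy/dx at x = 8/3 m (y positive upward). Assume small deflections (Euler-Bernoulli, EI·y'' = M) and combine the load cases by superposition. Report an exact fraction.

θ(8/3) = -9601/1620000 rad

Load 1 — applied couple M₀=15 kN·m at a=1 m (b=L-a=3):
  θ_1 = M₀a/EI  [x>a] = 15·1/20000 = 3/4000 rad
Load 2 — uniform load w=13 kN/m over full span:
  θ_2 = -wx(x²-3Lx+3L²)/(6EI) = -13·(8/3)·((8/3)²-3·4·(8/3)+3·4²)/(6·20000) = -338/50625 rad
Superposition: θ = Σ θ_i = -9601/1620000 rad ≈ -0.005927 rad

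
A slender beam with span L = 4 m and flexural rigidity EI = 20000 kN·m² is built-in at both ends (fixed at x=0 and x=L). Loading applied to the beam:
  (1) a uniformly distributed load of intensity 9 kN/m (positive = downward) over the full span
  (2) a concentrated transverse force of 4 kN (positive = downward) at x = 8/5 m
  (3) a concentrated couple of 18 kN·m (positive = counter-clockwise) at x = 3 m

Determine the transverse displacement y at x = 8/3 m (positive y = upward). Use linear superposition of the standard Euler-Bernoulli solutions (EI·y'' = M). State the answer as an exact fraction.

y(8/3) = -24173/50625000 m

Load 1 — uniform load w=9 kN/m over full span:
  y_1 = -wx²(L-x)²/(24EI) = -9·(8/3)²·(4-(8/3))²/(24·20000) = -4/16875 m
Load 2 — point force P=4 kN at a=8/5 m (b=L-a=12/5):
  y_2 = -Pa²(L-x)²(3bL-(3b+a)(L-x))/(6L³EI)  [x>a] = -4·(8/5)²·(4-(8/3))²·(3·(12/5)·4-(3·(12/5)+(8/5))·(4-(8/3)))/(6·4³·20000) = -256/6328125 m
Load 3 — applied couple M₀=18 kN·m at a=3 m (b=L-a=1):
  y_3 = (R_Ax³/6 - M_Ax²/2)/EI  [x≤a] with R_A=81/16, M_A=45/8 = ((81/16)·(8/3)³/6 - (45/8)·(8/3)²/2)/20000 = -1/5000 m
Superposition: y = Σ y_i = -24173/50625000 m ≈ -0.000477 m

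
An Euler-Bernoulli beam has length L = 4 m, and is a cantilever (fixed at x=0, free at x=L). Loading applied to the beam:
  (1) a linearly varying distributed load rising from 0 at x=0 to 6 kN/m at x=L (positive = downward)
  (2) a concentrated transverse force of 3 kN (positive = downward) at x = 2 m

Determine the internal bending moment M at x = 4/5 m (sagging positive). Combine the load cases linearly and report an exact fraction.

Load 1 — triangular load w₀=6 kN/m (0→w₀ over full span):
  M_1 = w₀Lx/2 - w₀L²/3 - w₀x³/(6L) = 6·4·(4/5)/2 - 6·4²/3 - 6·(4/5)³/(6·4) = -2816/125 kN·m
Load 2 — point force P=3 kN at a=2 m (b=L-a=2):
  M_2 = -P(a-x)  [x≤a] = -3·(2-(4/5)) = -18/5 kN·m
Superposition: M = Σ M_i = -3266/125 kN·m ≈ -26.128000 kN·m

M(4/5) = -3266/125 kN·m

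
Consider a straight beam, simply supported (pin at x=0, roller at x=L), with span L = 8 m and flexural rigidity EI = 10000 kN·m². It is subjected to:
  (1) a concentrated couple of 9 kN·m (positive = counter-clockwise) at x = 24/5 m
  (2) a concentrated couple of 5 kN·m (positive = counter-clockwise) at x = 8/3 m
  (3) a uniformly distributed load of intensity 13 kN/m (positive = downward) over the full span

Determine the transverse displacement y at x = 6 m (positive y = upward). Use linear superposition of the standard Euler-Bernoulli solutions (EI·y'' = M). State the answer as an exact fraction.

y(6) = -110107/2250000 m

Load 1 — applied couple M₀=9 kN·m at a=24/5 m (b=L-a=16/5):
  y_1 = (M₀x³/(6L)-M₀(x-a)²/2+C₁x)/EI  [x>a] with C₁=M₀(3b²-L²)/(6L)=-156/25 = (9·6³/(6·8)-9·(6-(24/5))²/2+(-156/25)·6)/10000 = -171/500000 m
Load 2 — applied couple M₀=5 kN·m at a=8/3 m (b=L-a=16/3):
  y_2 = (M₀x³/(6L)-M₀(x-a)²/2+C₁x)/EI  [x>a] with C₁=M₀(3b²-L²)/(6L)=20/9 = (5·6³/(6·8)-5·(6-(8/3))²/2+(20/9)·6)/10000 = 29/36000 m
Load 3 — uniform load w=13 kN/m over full span:
  y_3 = -wx(L³-2Lx²+x³)/(24EI) = -13·6·(8³-2·8·6²+6³)/(24·10000) = -247/5000 m
Superposition: y = Σ y_i = -110107/2250000 m ≈ -0.048936 m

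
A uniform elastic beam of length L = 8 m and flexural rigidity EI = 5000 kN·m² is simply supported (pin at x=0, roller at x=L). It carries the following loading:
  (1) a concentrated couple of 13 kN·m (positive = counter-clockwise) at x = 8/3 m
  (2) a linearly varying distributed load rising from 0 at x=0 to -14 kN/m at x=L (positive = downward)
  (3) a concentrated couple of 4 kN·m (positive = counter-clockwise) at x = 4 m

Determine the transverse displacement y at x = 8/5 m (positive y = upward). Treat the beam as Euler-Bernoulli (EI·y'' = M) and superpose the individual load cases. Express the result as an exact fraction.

y(8/5) = 3849188/87890625 m

Load 1 — applied couple M₀=13 kN·m at a=8/3 m (b=L-a=16/3):
  y_1 = (M₀x³/(6L)+C₁x)/EI  [x≤a] with C₁=M₀(3b²-L²)/(6L)=52/9 = (13·(8/5)³/(6·8)+(52/9)·(8/5))/5000 = 1456/703125 m
Load 2 — triangular load w₀=-14 kN/m (0→w₀ over full span):
  y_2 = -w₀x(7L⁴-10L²x²+3x⁴)/(360LEI) = -(-14)·(8/5)·(7·8⁴-10·8²·(8/5)²+3·(8/5)⁴)/(360·8·5000) = 1232896/29296875 m
Load 3 — applied couple M₀=4 kN·m at a=4 m (b=L-a=4):
  y_3 = (M₀x³/(6L)+C₁x)/EI  [x≤a] with C₁=M₀(3b²-L²)/(6L)=-4/3 = (4·(8/5)³/(6·8)+(-4/3)·(8/5))/5000 = -28/78125 m
Superposition: y = Σ y_i = 3849188/87890625 m ≈ 0.043795 m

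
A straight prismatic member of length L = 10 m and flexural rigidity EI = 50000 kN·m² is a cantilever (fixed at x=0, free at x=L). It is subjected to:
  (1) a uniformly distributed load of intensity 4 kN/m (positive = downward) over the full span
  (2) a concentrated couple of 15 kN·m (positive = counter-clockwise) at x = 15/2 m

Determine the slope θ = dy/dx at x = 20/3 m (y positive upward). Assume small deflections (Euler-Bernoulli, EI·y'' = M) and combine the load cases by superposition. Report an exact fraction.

θ(20/3) = -439/40500 rad

Load 1 — uniform load w=4 kN/m over full span:
  θ_1 = -wx(x²-3Lx+3L²)/(6EI) = -4·(20/3)·((20/3)²-3·10·(20/3)+3·10²)/(6·50000) = -26/2025 rad
Load 2 — applied couple M₀=15 kN·m at a=15/2 m (b=L-a=5/2):
  θ_2 = M₀x/EI  [x≤a] = 15·(20/3)/50000 = 1/500 rad
Superposition: θ = Σ θ_i = -439/40500 rad ≈ -0.010840 rad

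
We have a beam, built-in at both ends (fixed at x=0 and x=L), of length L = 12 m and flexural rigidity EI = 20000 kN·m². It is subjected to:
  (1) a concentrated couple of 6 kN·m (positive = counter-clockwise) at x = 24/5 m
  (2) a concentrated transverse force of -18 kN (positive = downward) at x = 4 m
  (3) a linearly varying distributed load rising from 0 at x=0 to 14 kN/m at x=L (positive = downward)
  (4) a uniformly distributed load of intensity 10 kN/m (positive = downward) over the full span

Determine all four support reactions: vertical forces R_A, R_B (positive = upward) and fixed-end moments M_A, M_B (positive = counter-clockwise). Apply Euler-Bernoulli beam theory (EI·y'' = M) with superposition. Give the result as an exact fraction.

Load 1 — applied couple M₀=6 kN·m at a=24/5 m (b=L-a=36/5):
  R_A = 6M₀ab/L³ = 6·6·(24/5)·(36/5)/12³ = 18/25 kN
  M_A = M₀b(2a-b)/L² = 6·(36/5)·(2·(24/5)-(36/5))/12² = 18/25 kN·m
  R_B = -6M₀ab/L³ = -6·6·(24/5)·(36/5)/12³ = -18/25 kN
  M_B = M₀a(2b-a)/L² = 6·(24/5)·(2·(36/5)-(24/5))/12² = 48/25 kN·m
Load 2 — point force P=-18 kN at a=4 m (b=L-a=8):
  R_A = Pb²(3a+b)/L³ = (-18)·8²·(3·4+8)/12³ = -40/3 kN
  M_A = Pab²/L² = (-18)·4·8²/12² = -32 kN·m
  R_B = Pa²(a+3b)/L³ = (-18)·4²·(4+3·8)/12³ = -14/3 kN
  M_B = -Pa²b/L² = -(-18)·4²·8/12² = 16 kN·m
Load 3 — triangular load w₀=14 kN/m (0→w₀ over full span):
  R_A = 3w₀L/20 = 3·14·12/20 = 126/5 kN
  M_A = w₀L²/30 = 14·12²/30 = 336/5 kN·m
  R_B = 7w₀L/20 = 7·14·12/20 = 294/5 kN
  M_B = -w₀L²/20 = -14·12²/20 = -504/5 kN·m
Load 4 — uniform load w=10 kN/m over full span:
  R_A = wL/2 = 10·12/2 = 60 kN
  M_A = wL²/12 = 10·12²/12 = 120 kN·m
  R_B = wL/2 = 10·12/2 = 60 kN
  M_B = -wL²/12 = -10·12²/12 = -120 kN·m
Superposition: R_A = 5444/75 kN, M_A = 3898/25 kN·m, R_B = 8506/75 kN, M_B = -5072/25 kN·m

R_A = 5444/75 kN, M_A = 3898/25 kN·m, R_B = 8506/75 kN, M_B = -5072/25 kN·m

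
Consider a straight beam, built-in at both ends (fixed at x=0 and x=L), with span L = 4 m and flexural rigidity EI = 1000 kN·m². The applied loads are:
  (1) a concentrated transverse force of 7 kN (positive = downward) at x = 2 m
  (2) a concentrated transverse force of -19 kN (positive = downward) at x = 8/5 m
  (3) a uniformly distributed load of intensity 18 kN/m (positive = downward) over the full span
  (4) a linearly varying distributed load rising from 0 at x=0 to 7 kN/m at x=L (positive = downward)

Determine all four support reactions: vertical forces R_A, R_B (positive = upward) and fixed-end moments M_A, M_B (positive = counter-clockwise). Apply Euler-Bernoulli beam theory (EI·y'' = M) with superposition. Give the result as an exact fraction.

Load 1 — point force P=7 kN at a=2 m (b=L-a=2):
  R_A = Pb²(3a+b)/L³ = 7·2²·(3·2+2)/4³ = 7/2 kN
  M_A = Pab²/L² = 7·2·2²/4² = 7/2 kN·m
  R_B = Pa²(a+3b)/L³ = 7·2²·(2+3·2)/4³ = 7/2 kN
  M_B = -Pa²b/L² = -7·2²·2/4² = -7/2 kN·m
Load 2 — point force P=-19 kN at a=8/5 m (b=L-a=12/5):
  R_A = Pb²(3a+b)/L³ = (-19)·(12/5)²·(3·(8/5)+(12/5))/4³ = -1539/125 kN
  M_A = Pab²/L² = (-19)·(8/5)·(12/5)²/4² = -1368/125 kN·m
  R_B = Pa²(a+3b)/L³ = (-19)·(8/5)²·((8/5)+3·(12/5))/4³ = -836/125 kN
  M_B = -Pa²b/L² = -(-19)·(8/5)²·(12/5)/4² = 912/125 kN·m
Load 3 — uniform load w=18 kN/m over full span:
  R_A = wL/2 = 18·4/2 = 36 kN
  M_A = wL²/12 = 18·4²/12 = 24 kN·m
  R_B = wL/2 = 18·4/2 = 36 kN
  M_B = -wL²/12 = -18·4²/12 = -24 kN·m
Load 4 — triangular load w₀=7 kN/m (0→w₀ over full span):
  R_A = 3w₀L/20 = 3·7·4/20 = 21/5 kN
  M_A = w₀L²/30 = 7·4²/30 = 56/15 kN·m
  R_B = 7w₀L/20 = 7·7·4/20 = 49/5 kN
  M_B = -w₀L²/20 = -7·4²/20 = -28/5 kN·m
Superposition: R_A = 7847/250 kN, M_A = 15217/750 kN·m, R_B = 10653/250 kN, M_B = -6451/250 kN·m

R_A = 7847/250 kN, M_A = 15217/750 kN·m, R_B = 10653/250 kN, M_B = -6451/250 kN·m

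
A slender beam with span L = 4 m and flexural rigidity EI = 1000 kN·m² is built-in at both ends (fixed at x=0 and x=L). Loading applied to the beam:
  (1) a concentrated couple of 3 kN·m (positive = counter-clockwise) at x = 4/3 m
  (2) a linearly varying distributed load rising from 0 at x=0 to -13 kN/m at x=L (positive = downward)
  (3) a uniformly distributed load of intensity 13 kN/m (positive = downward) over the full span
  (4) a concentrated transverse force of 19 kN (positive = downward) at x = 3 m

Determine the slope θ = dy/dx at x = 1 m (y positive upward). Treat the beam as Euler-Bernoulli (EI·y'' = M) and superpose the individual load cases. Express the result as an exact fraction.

θ(1) = -1571/320000 rad

Load 1 — applied couple M₀=3 kN·m at a=4/3 m (b=L-a=8/3):
  θ_1 = (R_Ax²/2 - M_Ax)/EI  [x≤a] with R_A=1, M_A=0 = (1·1²/2 - 0·1)/1000 = 1/2000 rad
Load 2 — triangular load w₀=-13 kN/m (0→w₀ over full span):
  θ_2 = -w₀(2x(L-x)(L-2x)(x+2L)+x²(L-x)²)/(120LEI) = -(-13)·(2·1·(4-1)·(4-2·1)·(1+2·4)+1²·(4-1)²)/(120·4·1000) = 507/160000 rad
Load 3 — uniform load w=13 kN/m over full span:
  θ_3 = -wx(L-x)(L-2x)/(12EI) = -13·1·(4-1)·(4-2·1)/(12·1000) = -13/2000 rad
Load 4 — point force P=19 kN at a=3 m (b=L-a=1):
  θ_4 = -Pb²x(2aL-(3a+b)x)/(2L³EI)  [x≤a] = -19·1²·1·(2·3·4-(3·3+1)·1)/(2·4³·1000) = -133/64000 rad
Superposition: θ = Σ θ_i = -1571/320000 rad ≈ -0.004909 rad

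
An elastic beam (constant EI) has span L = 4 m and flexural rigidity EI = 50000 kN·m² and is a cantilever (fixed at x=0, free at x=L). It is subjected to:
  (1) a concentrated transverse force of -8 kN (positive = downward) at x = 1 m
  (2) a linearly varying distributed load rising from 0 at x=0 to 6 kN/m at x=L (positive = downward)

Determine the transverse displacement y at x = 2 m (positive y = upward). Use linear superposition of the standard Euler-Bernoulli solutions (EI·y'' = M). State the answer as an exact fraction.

Load 1 — point force P=-8 kN at a=1 m (b=L-a=3):
  y_1 = -Pa²(3x-a)/(6EI)  [x>a] = -(-8)·1²·(3·2-1)/(6·50000) = 1/7500 m
Load 2 — triangular load w₀=6 kN/m (0→w₀ over full span):
  y_2 = (w₀Lx³/12-w₀L²x²/6-w₀x⁵/(120L))/EI = (6·4·2³/12-6·4²·2²/6-6·2⁵/(120·4))/50000 = -121/125000 m
Superposition: y = Σ y_i = -313/375000 m ≈ -0.000835 m

y(2) = -313/375000 m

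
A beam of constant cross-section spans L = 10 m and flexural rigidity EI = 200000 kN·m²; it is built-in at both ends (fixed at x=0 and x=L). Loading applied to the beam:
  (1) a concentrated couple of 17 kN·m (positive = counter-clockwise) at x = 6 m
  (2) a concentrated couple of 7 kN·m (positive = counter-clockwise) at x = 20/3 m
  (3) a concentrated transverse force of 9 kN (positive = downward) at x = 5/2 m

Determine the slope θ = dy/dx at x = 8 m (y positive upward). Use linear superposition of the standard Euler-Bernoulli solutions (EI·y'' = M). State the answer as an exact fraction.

θ(8) = 24923/600000000 rad

Load 1 — applied couple M₀=17 kN·m at a=6 m (b=L-a=4):
  θ_1 = (R_Ax²/2 - M_Ax - M₀(x-a))/EI  [x>a] with R_A=306/125, M_A=136/25 = ((306/125)·8²/2 - (136/25)·8 - 17·(8-6))/200000 = 51/12500000 rad
Load 2 — applied couple M₀=7 kN·m at a=20/3 m (b=L-a=10/3):
  θ_2 = (R_Ax²/2 - M_Ax - M₀(x-a))/EI  [x>a] with R_A=14/15, M_A=7/3 = ((14/15)·8²/2 - (7/3)·8 - 7·(8-(20/3)))/200000 = 7/750000 rad
Load 3 — point force P=9 kN at a=5/2 m (b=L-a=15/2):
  θ_3 = Pa²(L-x)(2bL-(3b+a)(L-x))/(2L³EI)  [x>a] = 9·(5/2)²·(10-8)·(2·(15/2)·10-(3·(15/2)+(5/2))·(10-8))/(2·10³·200000) = 9/320000 rad
Superposition: θ = Σ θ_i = 24923/600000000 rad ≈ 0.000042 rad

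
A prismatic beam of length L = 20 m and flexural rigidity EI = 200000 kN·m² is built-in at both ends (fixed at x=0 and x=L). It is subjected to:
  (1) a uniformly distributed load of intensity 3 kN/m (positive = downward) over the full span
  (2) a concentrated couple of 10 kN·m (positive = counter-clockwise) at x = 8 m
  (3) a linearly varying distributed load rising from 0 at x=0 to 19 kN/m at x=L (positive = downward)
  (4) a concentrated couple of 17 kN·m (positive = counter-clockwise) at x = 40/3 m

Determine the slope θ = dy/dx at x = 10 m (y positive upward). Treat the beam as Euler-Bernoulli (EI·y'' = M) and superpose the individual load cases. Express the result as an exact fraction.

Load 1 — uniform load w=3 kN/m over full span:
  θ_1 = -wx(L-x)(L-2x)/(12EI) = -3·10·(20-10)·(20-2·10)/(12·200000) = 0 rad
Load 2 — applied couple M₀=10 kN·m at a=8 m (b=L-a=12):
  θ_2 = (R_Ax²/2 - M_Ax - M₀(x-a))/EI  [x>a] with R_A=18/25, M_A=6/5 = ((18/25)·10²/2 - (6/5)·10 - 10·(10-8))/200000 = 1/50000 rad
Load 3 — triangular load w₀=19 kN/m (0→w₀ over full span):
  θ_3 = -w₀(2x(L-x)(L-2x)(x+2L)+x²(L-x)²)/(120LEI) = -19·(2·10·(20-10)·(20-2·10)·(10+2·20)+10²·(20-10)²)/(120·20·200000) = -19/48000 rad
Load 4 — applied couple M₀=17 kN·m at a=40/3 m (b=L-a=20/3):
  θ_4 = (R_Ax²/2 - M_Ax)/EI  [x≤a] with R_A=17/15, M_A=17/3 = ((17/15)·10²/2 - (17/3)·10)/200000 = 0 rad
Superposition: θ = Σ θ_i = -451/1200000 rad ≈ -0.000376 rad

θ(10) = -451/1200000 rad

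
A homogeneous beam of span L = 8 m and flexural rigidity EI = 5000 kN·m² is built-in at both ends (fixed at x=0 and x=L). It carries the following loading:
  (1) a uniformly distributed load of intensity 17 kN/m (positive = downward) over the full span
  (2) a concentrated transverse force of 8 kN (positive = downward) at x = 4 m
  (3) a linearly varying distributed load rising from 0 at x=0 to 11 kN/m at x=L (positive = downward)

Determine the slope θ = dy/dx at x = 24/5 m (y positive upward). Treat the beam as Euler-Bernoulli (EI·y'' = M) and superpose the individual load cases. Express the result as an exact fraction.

θ(24/5) = 3824/390625 rad

Load 1 — uniform load w=17 kN/m over full span:
  θ_1 = -wx(L-x)(L-2x)/(12EI) = -17·(24/5)·(8-(24/5))·(8-2·(24/5))/(12·5000) = 544/78125 rad
Load 2 — point force P=8 kN at a=4 m (b=L-a=4):
  θ_2 = Pa²(L-x)(2bL-(3b+a)(L-x))/(2L³EI)  [x>a] = 8·4²·(8-(24/5))·(2·4·8-(3·4+4)·(8-(24/5)))/(2·8³·5000) = 16/15625 rad
Load 3 — triangular load w₀=11 kN/m (0→w₀ over full span):
  θ_3 = -w₀(2x(L-x)(L-2x)(x+2L)+x²(L-x)²)/(120LEI) = -11·(2·(24/5)·(8-(24/5))·(8-2·(24/5))·((24/5)+2·8)+(24/5)²·(8-(24/5))²)/(120·8·5000) = 704/390625 rad
Superposition: θ = Σ θ_i = 3824/390625 rad ≈ 0.009789 rad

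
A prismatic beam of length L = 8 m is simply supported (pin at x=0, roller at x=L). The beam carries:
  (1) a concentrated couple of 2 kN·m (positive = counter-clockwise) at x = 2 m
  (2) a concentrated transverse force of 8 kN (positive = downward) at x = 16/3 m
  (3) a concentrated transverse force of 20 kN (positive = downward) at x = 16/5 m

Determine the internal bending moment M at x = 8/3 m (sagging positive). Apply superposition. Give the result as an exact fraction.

M(8/3) = 340/9 kN·m

Load 1 — applied couple M₀=2 kN·m at a=2 m (b=L-a=6):
  M_1 = M₀x/L - M₀  [x>a] = 2·(8/3)/8 - 2 = -4/3 kN·m
Load 2 — point force P=8 kN at a=16/3 m (b=L-a=8/3):
  M_2 = Pbx/L  [x≤a] = 8·(8/3)·(8/3)/8 = 64/9 kN·m
Load 3 — point force P=20 kN at a=16/5 m (b=L-a=24/5):
  M_3 = Pbx/L  [x≤a] = 20·(24/5)·(8/3)/8 = 32 kN·m
Superposition: M = Σ M_i = 340/9 kN·m ≈ 37.777778 kN·m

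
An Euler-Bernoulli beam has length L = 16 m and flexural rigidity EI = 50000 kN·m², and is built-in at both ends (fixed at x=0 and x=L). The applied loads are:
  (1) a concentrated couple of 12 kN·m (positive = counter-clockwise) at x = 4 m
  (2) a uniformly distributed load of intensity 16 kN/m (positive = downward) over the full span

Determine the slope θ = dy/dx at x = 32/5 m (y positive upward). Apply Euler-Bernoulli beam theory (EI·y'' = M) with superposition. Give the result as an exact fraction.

θ(32/5) = -4051/781250 rad

Load 1 — applied couple M₀=12 kN·m at a=4 m (b=L-a=12):
  θ_1 = (R_Ax²/2 - M_Ax - M₀(x-a))/EI  [x>a] with R_A=27/32, M_A=-9/4 = ((27/32)·(32/5)²/2 - (-9/4)·(32/5) - 12·((32/5)-4))/50000 = 9/156250 rad
Load 2 — uniform load w=16 kN/m over full span:
  θ_2 = -wx(L-x)(L-2x)/(12EI) = -16·(32/5)·(16-(32/5))·(16-2·(32/5))/(12·50000) = -2048/390625 rad
Superposition: θ = Σ θ_i = -4051/781250 rad ≈ -0.005185 rad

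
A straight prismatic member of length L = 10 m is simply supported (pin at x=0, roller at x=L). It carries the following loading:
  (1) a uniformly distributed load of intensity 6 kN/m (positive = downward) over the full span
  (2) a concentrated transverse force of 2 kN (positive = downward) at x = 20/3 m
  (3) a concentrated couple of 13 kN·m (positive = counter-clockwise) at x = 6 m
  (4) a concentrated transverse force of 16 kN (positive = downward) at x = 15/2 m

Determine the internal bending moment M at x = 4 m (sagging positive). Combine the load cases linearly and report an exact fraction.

Load 1 — uniform load w=6 kN/m over full span:
  M_1 = wx(L-x)/2 = 6·4·(10-4)/2 = 72 kN·m
Load 2 — point force P=2 kN at a=20/3 m (b=L-a=10/3):
  M_2 = Pbx/L  [x≤a] = 2·(10/3)·4/10 = 8/3 kN·m
Load 3 — applied couple M₀=13 kN·m at a=6 m (b=L-a=4):
  M_3 = M₀x/L  [x≤a] = 13·4/10 = 26/5 kN·m
Load 4 — point force P=16 kN at a=15/2 m (b=L-a=5/2):
  M_4 = Pbx/L  [x≤a] = 16·(5/2)·4/10 = 16 kN·m
Superposition: M = Σ M_i = 1438/15 kN·m ≈ 95.866667 kN·m

M(4) = 1438/15 kN·m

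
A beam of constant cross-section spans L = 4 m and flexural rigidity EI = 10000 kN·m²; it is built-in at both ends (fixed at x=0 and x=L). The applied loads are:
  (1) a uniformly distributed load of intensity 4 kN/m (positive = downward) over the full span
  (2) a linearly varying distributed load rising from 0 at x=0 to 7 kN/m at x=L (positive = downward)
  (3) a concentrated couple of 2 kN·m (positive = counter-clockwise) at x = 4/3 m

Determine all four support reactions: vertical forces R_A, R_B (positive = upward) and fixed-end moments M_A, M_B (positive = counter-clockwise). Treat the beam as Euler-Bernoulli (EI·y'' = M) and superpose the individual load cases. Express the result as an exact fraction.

R_A = 193/15 kN, M_A = 136/15 kN·m, R_B = 257/15 kN, M_B = -154/15 kN·m

Load 1 — uniform load w=4 kN/m over full span:
  R_A = wL/2 = 4·4/2 = 8 kN
  M_A = wL²/12 = 4·4²/12 = 16/3 kN·m
  R_B = wL/2 = 4·4/2 = 8 kN
  M_B = -wL²/12 = -4·4²/12 = -16/3 kN·m
Load 2 — triangular load w₀=7 kN/m (0→w₀ over full span):
  R_A = 3w₀L/20 = 3·7·4/20 = 21/5 kN
  M_A = w₀L²/30 = 7·4²/30 = 56/15 kN·m
  R_B = 7w₀L/20 = 7·7·4/20 = 49/5 kN
  M_B = -w₀L²/20 = -7·4²/20 = -28/5 kN·m
Load 3 — applied couple M₀=2 kN·m at a=4/3 m (b=L-a=8/3):
  R_A = 6M₀ab/L³ = 6·2·(4/3)·(8/3)/4³ = 2/3 kN
  M_A = M₀b(2a-b)/L² = 2·(8/3)·(2·(4/3)-(8/3))/4² = 0 kN·m
  R_B = -6M₀ab/L³ = -6·2·(4/3)·(8/3)/4³ = -2/3 kN
  M_B = M₀a(2b-a)/L² = 2·(4/3)·(2·(8/3)-(4/3))/4² = 2/3 kN·m
Superposition: R_A = 193/15 kN, M_A = 136/15 kN·m, R_B = 257/15 kN, M_B = -154/15 kN·m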